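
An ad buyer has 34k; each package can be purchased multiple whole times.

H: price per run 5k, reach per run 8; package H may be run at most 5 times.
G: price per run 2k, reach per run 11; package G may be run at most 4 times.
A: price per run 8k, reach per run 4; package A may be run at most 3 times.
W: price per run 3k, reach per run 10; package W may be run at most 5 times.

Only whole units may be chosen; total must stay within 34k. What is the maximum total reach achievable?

110

1×H, 4×G, and 5×W: price 28 ≤ 34, reach 1·8 + 4·11 + 5·10 = 102.
2×H, 4×G, and 5×W: price 33 ≤ 34, reach 2·8 + 4·11 + 5·10 = 110.
Best is 110.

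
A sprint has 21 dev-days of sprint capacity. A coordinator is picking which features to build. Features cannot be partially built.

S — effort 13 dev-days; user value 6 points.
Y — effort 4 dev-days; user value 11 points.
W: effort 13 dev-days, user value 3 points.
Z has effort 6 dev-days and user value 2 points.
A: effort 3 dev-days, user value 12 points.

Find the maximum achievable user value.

Allowing fractional choices, the relaxed optimum would be about 29.3, but features are indivisible.
Y + W + A: effort 4 + 13 + 3 = 20 ≤ 21, user value 11 + 3 + 12 = 26.
S + Y + A: effort 13 + 4 + 3 = 20 ≤ 21, user value 6 + 11 + 12 = 29.
Y + Z + A: effort 4 + 6 + 3 = 13 ≤ 21, user value 11 + 2 + 12 = 25.
Best is S, Y, and A with total user value 29.

29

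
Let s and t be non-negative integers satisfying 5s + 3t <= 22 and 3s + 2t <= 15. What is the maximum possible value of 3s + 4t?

The continuous relaxation peaks at (0, 7.33) with value 29.33; rounding to a feasible lattice point costs some objective.
(s,t)=(0,7): 5·0+3·7=21≤22, 3·0+2·7=14≤15, objective 28.
(s,t)=(0,6): 5·0+3·6=18≤22, 3·0+2·6=12≤15, objective 24.
Maximum is 28 at (s,t)=(0,7).

28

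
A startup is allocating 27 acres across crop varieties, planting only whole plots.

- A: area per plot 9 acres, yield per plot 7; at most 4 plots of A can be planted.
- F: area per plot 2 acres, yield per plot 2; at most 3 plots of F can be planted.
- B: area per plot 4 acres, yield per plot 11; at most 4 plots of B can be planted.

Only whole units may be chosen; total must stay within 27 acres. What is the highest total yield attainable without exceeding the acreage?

53

B has the best ratio (11/4); taking only B gives at most 4×11 = 44 (stopped by the supply cap of 4).
Mixing does better — 1×A, 1×F, and 4×B: area 27 ≤ 27, yield 1·7 + 1·2 + 4·11 = 53.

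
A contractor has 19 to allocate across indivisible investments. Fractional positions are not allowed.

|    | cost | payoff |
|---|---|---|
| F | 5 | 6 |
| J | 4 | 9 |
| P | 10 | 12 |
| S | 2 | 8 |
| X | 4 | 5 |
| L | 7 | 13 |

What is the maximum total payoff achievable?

F + J + S + L: cost 5 + 4 + 2 + 7 = 18 ≤ 19, payoff 6 + 9 + 8 + 13 = 36.
J + S + X + L: cost 4 + 2 + 4 + 7 = 17 ≤ 19, payoff 9 + 8 + 5 + 13 = 35.
P + S + L: cost 10 + 2 + 7 = 19 ≤ 19, payoff 12 + 8 + 13 = 33.
Best is F, J, S, and L with total payoff 36.

36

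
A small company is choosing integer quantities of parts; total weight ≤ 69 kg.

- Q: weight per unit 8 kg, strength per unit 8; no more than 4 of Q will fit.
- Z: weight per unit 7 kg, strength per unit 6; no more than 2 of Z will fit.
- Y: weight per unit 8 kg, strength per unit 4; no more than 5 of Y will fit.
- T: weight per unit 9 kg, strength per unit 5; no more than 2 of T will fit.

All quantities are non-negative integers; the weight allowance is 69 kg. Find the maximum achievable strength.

54

This is a bounded integer knapsack.
4×Q, 2×Z, and 2×T: weight 64 ≤ 69, strength 4·8 + 2·6 + 2·5 = 54.
4×Q, 2×Z, 1×Y, and 1×T: weight 63 ≤ 69, strength 4·8 + 2·6 + 1·4 + 1·5 = 53.
Best is 54.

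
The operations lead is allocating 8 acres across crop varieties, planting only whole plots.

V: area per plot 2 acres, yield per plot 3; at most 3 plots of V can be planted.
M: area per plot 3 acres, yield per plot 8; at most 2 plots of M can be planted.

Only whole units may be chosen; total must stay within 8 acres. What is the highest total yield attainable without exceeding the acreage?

This is a bounded integer knapsack.
M has the best ratio (8/3); taking only M gives at most 2×8 = 16 (stopped by the area limit).
Mixing does better — 1×V and 2×M: area 8 ≤ 8, yield 1·3 + 2·8 = 19.

19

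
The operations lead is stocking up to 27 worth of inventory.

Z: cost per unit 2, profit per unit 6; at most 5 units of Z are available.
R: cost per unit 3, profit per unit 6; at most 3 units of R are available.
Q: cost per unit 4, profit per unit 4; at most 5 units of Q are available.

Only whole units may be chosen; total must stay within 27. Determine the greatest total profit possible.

Z has the best ratio (6/2); taking only Z gives at most 5×6 = 30 (stopped by the supply cap of 5).
Mixing does better — 5×Z, 3×R, and 2×Q: cost 27 ≤ 27, profit 5·6 + 3·6 + 2·4 = 56.

56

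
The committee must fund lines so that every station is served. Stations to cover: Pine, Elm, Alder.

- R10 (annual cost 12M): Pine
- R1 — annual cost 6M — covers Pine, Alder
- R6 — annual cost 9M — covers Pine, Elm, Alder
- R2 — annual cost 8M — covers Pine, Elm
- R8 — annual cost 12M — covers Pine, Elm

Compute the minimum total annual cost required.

9

The greedy cost-per-new-station heuristic would pick R1 and R2 for 14, but a cheaper cover exists.
R6 alone covers Pine, Elm, Alder — every station.
Total annual cost: 9.
No cover costs less than 9.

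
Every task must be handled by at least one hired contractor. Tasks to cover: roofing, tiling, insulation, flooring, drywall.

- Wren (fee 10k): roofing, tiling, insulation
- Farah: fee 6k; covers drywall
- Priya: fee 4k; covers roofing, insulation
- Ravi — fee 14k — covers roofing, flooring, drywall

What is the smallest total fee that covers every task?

24

This is a weighted set-cover instance.
The greedy cost-per-new-task heuristic would pick Priya, Farah, Wren, and Ravi for 34, but a cheaper cover exists.
Choose Wren and Ravi: together they cover roofing, tiling, insulation, flooring, drywall — every task.
Total fee: 10 + 14 = 24.
No cover costs less than 24.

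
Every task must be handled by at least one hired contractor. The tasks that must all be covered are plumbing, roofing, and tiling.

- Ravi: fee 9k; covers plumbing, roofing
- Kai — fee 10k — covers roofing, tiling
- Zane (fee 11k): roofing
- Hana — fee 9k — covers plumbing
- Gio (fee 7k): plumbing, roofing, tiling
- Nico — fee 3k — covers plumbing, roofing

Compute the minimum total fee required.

This is an integer covering problem.
The greedy cost-per-new-task heuristic would pick Nico and Gio for 10, but a cheaper cover exists.
Gio alone covers plumbing, roofing, tiling — every task.
Total fee: 7.
No cover costs less than 7.

7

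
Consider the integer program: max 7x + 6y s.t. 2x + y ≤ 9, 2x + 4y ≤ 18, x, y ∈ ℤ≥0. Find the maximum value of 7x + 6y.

(x,y)=(3,3): 2·3+1·3=9≤9, 2·3+4·3=18≤18, objective 39.
(x,y)=(3,2): 2·3+1·2=8≤9, 2·3+4·2=14≤18, objective 33.
The best lattice point is (3,3), giving 39.

39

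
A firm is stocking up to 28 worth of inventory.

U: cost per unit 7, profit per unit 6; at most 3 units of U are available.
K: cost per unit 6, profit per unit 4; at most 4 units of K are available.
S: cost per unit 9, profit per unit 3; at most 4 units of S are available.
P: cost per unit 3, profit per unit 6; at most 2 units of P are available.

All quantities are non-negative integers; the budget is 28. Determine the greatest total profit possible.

30

P has the best ratio (6/3); taking only P gives at most 2×6 = 12 (stopped by the supply cap of 2).
Mixing does better — 3×U and 2×P: cost 27 ≤ 28, profit 3·6 + 2·6 = 30.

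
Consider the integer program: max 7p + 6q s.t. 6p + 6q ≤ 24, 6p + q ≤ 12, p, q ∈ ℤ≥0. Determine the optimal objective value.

25

Relaxing integrality, the LP optimum is 25.60 at (p,q) = (1.6, 2.4), which is not an integer point.
(p,q)=(1,3): 6·1+6·3=24≤24, 6·1+1·3=9≤12, objective 25.
(p,q)=(0,4): 6·0+6·4=24≤24, 6·0+1·4=4≤12, objective 24.
(p,q)=(1,2): 6·1+6·2=18≤24, 6·1+1·2=8≤12, objective 19.
No feasible integer point exceeds 25.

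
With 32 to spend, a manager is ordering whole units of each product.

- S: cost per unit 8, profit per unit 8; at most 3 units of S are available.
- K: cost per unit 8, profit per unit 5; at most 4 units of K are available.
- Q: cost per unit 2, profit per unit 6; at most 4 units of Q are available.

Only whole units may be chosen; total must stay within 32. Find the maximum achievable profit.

48

Q has the best ratio (6/2); taking only Q gives at most 4×6 = 24 (stopped by the supply cap of 4).
Mixing does better — 3×S and 4×Q: cost 32 ≤ 32, profit 3·8 + 4·6 = 48.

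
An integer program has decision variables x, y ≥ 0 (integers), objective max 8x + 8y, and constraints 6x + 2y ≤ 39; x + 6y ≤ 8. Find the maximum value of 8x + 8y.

48

(x,y)=(6,0): 6·6+2·0=36≤39, 1·6+6·0=6≤8, objective 48.
(x,y)=(5,0): 6·5+2·0=30≤39, 1·5+6·0=5≤8, objective 40.
Maximum is 48 at (x,y)=(6,0).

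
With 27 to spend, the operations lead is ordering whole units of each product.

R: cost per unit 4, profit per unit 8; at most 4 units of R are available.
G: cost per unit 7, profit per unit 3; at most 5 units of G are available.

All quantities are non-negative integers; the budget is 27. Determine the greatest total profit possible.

R has the best ratio (8/4); taking only R gives at most 4×8 = 32 (stopped by the supply cap of 4).
Mixing does better — 4×R and 1×G: cost 23 ≤ 27, profit 4·8 + 1·3 = 35.

35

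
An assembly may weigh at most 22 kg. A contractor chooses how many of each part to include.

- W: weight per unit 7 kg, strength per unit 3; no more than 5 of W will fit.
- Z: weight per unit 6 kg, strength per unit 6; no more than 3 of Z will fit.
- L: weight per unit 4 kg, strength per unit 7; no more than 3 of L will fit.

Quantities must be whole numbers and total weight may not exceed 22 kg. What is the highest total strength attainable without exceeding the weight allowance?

Take 1×Z and 3×L: weight 18 ≤ 22, strength 1·6 + 3·7 = 27.
L has the best ratio (7/4) and is taken to its limit of 3; remaining capacity is filled optimally with the others.

27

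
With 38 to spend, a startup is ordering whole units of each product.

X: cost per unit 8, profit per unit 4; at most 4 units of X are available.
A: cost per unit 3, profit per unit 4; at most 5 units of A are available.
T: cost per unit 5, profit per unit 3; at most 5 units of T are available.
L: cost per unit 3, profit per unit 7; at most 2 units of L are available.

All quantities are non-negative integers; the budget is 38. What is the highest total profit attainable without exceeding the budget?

Take 5×A, 3×T, and 2×L: cost 36 ≤ 38, profit 5·4 + 3·3 + 2·7 = 43.
L has the best ratio (7/3) and is taken to its limit of 2; remaining capacity is filled optimally with the others.

43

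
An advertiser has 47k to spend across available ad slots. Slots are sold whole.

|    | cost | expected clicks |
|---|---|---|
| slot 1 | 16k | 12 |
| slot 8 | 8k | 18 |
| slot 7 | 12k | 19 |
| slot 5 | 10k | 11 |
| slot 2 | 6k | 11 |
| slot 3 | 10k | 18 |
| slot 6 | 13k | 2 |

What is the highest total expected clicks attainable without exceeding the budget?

77

Treat it as a binary knapsack problem.
slot 1 + slot 8 + slot 7 + slot 3: cost 16 + 8 + 12 + 10 = 46 ≤ 47, expected clicks 12 + 18 + 19 + 18 = 67.
slot 8 + slot 7 + slot 2 + slot 3: cost 8 + 12 + 6 + 10 = 36 ≤ 47, expected clicks 18 + 19 + 11 + 18 = 66.
slot 8 + slot 7 + slot 5 + slot 2 + slot 3: cost 8 + 12 + 10 + 6 + 10 = 46 ≤ 47, expected clicks 18 + 19 + 11 + 11 + 18 = 77.
Best is slot 8, slot 7, slot 5, slot 2, and slot 3 with total expected clicks 77.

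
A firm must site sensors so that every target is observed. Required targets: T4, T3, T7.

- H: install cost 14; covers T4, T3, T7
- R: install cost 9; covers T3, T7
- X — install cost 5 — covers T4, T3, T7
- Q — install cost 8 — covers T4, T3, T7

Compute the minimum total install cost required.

5

X alone covers T4, T3, T7 — every target.
Total install cost: 5.
No cover costs less than 5.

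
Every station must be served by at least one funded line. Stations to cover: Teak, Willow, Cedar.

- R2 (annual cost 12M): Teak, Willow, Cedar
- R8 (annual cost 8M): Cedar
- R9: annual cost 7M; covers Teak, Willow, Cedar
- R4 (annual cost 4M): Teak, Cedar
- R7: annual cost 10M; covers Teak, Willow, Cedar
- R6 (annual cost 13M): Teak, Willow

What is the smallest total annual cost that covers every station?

This is a weighted set-cover instance.
The greedy cost-per-new-station heuristic would pick R4 and R9 for 11, but a cheaper cover exists.
R9 alone covers Teak, Willow, Cedar — every station.
Total annual cost: 7.
No cover costs less than 7.

7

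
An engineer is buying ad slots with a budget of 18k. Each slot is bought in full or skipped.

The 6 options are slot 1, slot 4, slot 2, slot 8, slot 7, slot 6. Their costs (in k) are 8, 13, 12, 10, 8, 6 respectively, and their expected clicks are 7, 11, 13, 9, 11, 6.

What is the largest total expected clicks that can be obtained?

20

This is an integer program with binary decision variables.
slot 8 + slot 7: cost 10 + 8 = 18 ≤ 18, expected clicks 9 + 11 = 20.
slot 2 + slot 6: cost 12 + 6 = 18 ≤ 18, expected clicks 13 + 6 = 19.
slot 1 + slot 7: cost 8 + 8 = 16 ≤ 18, expected clicks 7 + 11 = 18.
Best is slot 8 and slot 7 with total expected clicks 20.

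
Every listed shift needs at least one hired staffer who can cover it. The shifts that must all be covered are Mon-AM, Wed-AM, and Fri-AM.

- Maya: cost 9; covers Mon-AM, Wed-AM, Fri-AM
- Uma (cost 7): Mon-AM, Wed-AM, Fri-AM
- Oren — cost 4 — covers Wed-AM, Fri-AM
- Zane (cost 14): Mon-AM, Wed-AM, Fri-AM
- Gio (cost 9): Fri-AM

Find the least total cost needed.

7

The greedy cost-per-new-shift heuristic would pick Oren and Uma for 11, but a cheaper cover exists.
Uma alone covers Mon-AM, Wed-AM, Fri-AM — every shift.
Total cost: 7.
No cover costs less than 7.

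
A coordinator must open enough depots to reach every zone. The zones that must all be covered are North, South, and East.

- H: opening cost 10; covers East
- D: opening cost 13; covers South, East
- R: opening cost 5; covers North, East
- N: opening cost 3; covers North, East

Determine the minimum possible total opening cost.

16

This is a weighted set-cover instance.
Choose D and N: together they cover North, South, East — every zone.
Total opening cost: 13 + 3 = 16.
No cover costs less than 16.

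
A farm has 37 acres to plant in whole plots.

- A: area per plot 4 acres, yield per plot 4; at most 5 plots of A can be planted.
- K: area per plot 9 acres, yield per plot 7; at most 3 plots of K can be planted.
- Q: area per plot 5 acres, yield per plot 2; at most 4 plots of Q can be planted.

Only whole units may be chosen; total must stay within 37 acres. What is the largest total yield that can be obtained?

2×A and 3×K: area 35 ≤ 37, yield 2·4 + 3·7 = 29.
4×A and 2×K: area 34 ≤ 37, yield 4·4 + 2·7 = 30.
Best is 30.

30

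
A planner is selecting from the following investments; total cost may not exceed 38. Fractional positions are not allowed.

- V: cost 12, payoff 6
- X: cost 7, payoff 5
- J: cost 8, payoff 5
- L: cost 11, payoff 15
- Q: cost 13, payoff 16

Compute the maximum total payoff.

Take V, L, and Q: cost 12 + 11 + 13 = 36 ≤ 38, payoff 6 + 15 + 16 = 37.
No other feasible combination does better.

37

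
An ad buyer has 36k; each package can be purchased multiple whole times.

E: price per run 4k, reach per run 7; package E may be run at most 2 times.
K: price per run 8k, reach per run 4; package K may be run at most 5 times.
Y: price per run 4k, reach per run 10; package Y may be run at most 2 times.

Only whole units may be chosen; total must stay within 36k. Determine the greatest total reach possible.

2×E, 2×K, and 2×Y: price 32 ≤ 36, reach 2·7 + 2·4 + 2·10 = 42.
1×E, 3×K, and 2×Y: price 36 ≤ 36, reach 1·7 + 3·4 + 2·10 = 39.
Best is 42.

42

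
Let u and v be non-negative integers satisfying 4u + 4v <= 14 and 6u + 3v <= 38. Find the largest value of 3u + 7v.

21

(u,v)=(0,3) is feasible, giving 21.
(u,v)=(1,2) is feasible, giving 17.
(u,v)=(0,2) is feasible, giving 14.
Maximum is 21 at (u,v)=(0,3).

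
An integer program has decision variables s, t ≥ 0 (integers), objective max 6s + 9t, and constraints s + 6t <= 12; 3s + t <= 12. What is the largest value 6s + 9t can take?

The continuous relaxation peaks at (3.53, 1.41) with value 33.88; rounding to a feasible lattice point costs some objective.
(s,t)=(3,1): 1·3+6·1=9≤12, 3·3+1·1=10≤12, objective 27.
(s,t)=(4,0): 1·4+6·0=4≤12, 3·4+1·0=12≤12, objective 24.
(s,t)=(2,1): 1·2+6·1=8≤12, 3·2+1·1=7≤12, objective 21.
The best lattice point is (3,1), giving 27.

27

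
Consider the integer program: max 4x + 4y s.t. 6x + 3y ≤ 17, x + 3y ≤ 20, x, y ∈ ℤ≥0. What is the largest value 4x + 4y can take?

20

The continuous relaxation peaks at (0, 5.67) with value 22.67; rounding to a feasible lattice point costs some objective.
(x,y)=(0,5): 6·0+3·5=15≤17, 1·0+3·5=15≤20, objective 20.
(x,y)=(0,4): 6·0+3·4=12≤17, 1·0+3·4=12≤20, objective 16.
Maximum is 20 at (x,y)=(0,5).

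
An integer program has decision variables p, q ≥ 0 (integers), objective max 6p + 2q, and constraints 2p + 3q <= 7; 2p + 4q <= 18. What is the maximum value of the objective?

18

(p,q)=(3,0): 2·3+3·0=6≤7, 2·3+4·0=6≤18, objective 18.
(p,q)=(2,1): 2·2+3·1=7≤7, 2·2+4·1=8≤18, objective 14.
(p,q)=(2,0): 2·2+3·0=4≤7, 2·2+4·0=4≤18, objective 12.
No feasible integer point exceeds 18.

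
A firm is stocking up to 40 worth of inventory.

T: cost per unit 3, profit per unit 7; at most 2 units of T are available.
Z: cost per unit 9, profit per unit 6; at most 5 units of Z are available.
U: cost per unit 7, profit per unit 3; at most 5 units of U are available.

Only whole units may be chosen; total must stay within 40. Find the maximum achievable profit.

This is a bounded integer knapsack.
Take 2×T, 3×Z, and 1×U: cost 40 ≤ 40, profit 2·7 + 3·6 + 1·3 = 35.
T has the best ratio (7/3) and is taken to its limit of 2; remaining capacity is filled optimally with the others.

35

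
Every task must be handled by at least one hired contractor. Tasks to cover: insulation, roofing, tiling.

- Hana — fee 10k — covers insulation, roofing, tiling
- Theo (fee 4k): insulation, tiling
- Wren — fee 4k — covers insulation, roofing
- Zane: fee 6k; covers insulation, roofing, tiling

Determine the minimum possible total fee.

The greedy cost-per-new-task heuristic would pick Theo and Wren for 8, but a cheaper cover exists.
Zane alone covers insulation, roofing, tiling — every task.
Total fee: 6.
No cover costs less than 6.

6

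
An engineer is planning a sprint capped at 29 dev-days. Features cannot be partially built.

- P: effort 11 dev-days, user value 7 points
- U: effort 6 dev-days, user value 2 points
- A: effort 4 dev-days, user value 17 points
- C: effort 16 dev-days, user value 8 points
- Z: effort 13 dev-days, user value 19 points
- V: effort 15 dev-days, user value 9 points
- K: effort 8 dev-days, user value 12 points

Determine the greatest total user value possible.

48

This is a 0-1 knapsack instance.
P + A + Z: effort 11 + 4 + 13 = 28 ≤ 29, user value 7 + 17 + 19 = 43.
A + Z + K: effort 4 + 13 + 8 = 25 ≤ 29, user value 17 + 19 + 12 = 48.
Best is A, Z, and K with total user value 48.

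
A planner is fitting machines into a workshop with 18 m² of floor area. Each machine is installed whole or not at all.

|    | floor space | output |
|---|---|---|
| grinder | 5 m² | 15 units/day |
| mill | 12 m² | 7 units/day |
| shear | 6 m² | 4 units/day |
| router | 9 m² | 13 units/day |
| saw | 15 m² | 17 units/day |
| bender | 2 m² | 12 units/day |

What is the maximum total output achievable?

40

Treat it as a binary knapsack problem.
grinder + router + bender: floor space 5 + 9 + 2 = 16 ≤ 18, output 15 + 13 + 12 = 40.
grinder + shear + bender: floor space 5 + 6 + 2 = 13 ≤ 18, output 15 + 4 + 12 = 31.
Best is grinder, router, and bender with total output 40.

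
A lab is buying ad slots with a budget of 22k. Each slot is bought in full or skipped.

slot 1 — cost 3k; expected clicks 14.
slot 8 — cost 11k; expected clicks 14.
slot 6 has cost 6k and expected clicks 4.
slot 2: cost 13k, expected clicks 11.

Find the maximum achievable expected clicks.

32

Allowing fractional choices, the relaxed optimum would be about 34.8, but ad slots are indivisible.
slot 1 + slot 8 + slot 6: cost 3 + 11 + 6 = 20 ≤ 22, expected clicks 14 + 14 + 4 = 32.
slot 1 + slot 8: cost 3 + 11 = 14 ≤ 22, expected clicks 14 + 14 = 28.
slot 1 + slot 6 + slot 2: cost 3 + 6 + 13 = 22 ≤ 22, expected clicks 14 + 4 + 11 = 29.
Best is slot 1, slot 8, and slot 6 with total expected clicks 32.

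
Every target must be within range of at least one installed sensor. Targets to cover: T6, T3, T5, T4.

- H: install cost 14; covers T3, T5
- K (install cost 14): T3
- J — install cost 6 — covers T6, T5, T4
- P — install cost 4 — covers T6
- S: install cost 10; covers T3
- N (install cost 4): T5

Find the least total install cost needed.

16

Choose J and S: together they cover T6, T3, T5, T4 — every target.
Total install cost: 6 + 10 = 16.
No cover costs less than 16.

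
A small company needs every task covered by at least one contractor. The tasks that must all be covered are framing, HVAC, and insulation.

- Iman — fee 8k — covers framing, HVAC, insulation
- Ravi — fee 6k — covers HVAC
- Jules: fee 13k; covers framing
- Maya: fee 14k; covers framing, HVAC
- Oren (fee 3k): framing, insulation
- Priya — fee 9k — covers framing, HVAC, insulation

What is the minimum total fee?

The greedy cost-per-new-task heuristic would pick Oren and Ravi for 9, but a cheaper cover exists.
Iman alone covers framing, HVAC, insulation — every task.
Total fee: 8.
No cover costs less than 8.

8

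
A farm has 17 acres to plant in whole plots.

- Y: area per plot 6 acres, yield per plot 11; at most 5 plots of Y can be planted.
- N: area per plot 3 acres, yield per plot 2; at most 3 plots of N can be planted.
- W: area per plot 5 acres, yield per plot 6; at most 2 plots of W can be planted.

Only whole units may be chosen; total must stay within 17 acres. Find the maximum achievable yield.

2×Y and 1×N: area 15 ≤ 17, yield 2·11 + 1·2 = 24.
2×Y and 1×W: area 17 ≤ 17, yield 2·11 + 1·6 = 28.
Best is 28.

28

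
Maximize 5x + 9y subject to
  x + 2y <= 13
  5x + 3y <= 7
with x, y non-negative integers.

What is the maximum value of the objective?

18

The continuous relaxation peaks at (0, 2.33) with value 21.00; rounding to a feasible lattice point costs some objective.
(x,y)=(0,2): 1·0+2·2=4≤13, 5·0+3·2=6≤7, objective 18.
(x,y)=(0,1): 1·0+2·1=2≤13, 5·0+3·1=3≤7, objective 9.
No feasible integer point exceeds 18.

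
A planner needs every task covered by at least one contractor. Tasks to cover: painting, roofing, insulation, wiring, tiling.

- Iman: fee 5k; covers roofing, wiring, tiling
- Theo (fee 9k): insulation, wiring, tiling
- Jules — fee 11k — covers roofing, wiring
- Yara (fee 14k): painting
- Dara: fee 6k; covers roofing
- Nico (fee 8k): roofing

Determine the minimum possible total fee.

28

This is an integer covering problem.
Choose Iman, Theo, and Yara: together they cover painting, roofing, insulation, wiring, tiling — every task.
Total fee: 5 + 9 + 14 = 28.
No cover costs less than 28.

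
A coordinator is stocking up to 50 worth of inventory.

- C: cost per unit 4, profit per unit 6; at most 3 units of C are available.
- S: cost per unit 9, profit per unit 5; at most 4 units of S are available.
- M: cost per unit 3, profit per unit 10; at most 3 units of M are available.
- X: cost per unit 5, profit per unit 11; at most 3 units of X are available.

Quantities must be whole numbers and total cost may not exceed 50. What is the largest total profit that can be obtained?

M has the best ratio (10/3); taking only M gives at most 3×10 = 30 (stopped by the supply cap of 3).
Mixing does better — 3×C, 1×S, 3×M, and 3×X: cost 45 ≤ 50, profit 3·6 + 1·5 + 3·10 + 3·11 = 86.

86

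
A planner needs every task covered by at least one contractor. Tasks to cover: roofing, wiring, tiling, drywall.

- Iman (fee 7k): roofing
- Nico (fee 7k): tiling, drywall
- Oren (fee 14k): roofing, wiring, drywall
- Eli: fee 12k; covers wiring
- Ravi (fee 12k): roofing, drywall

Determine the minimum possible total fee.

21

The greedy cost-per-new-task heuristic would pick Nico, Iman, and Eli for 26, but a cheaper cover exists.
Choose Nico and Oren: together they cover roofing, wiring, tiling, drywall — every task.
Total fee: 7 + 14 = 21.
No cover costs less than 21.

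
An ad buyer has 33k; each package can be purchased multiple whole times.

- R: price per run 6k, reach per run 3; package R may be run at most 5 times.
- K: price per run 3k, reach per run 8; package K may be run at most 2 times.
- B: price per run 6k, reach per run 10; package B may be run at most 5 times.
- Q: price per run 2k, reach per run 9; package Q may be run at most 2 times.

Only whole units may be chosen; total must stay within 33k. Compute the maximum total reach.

66

2×K, 4×B, and 1×Q: price 32 ≤ 33, reach 2·8 + 4·10 + 1·9 = 65.
1×K, 4×B, and 2×Q: price 31 ≤ 33, reach 1·8 + 4·10 + 2·9 = 66.
Best is 66.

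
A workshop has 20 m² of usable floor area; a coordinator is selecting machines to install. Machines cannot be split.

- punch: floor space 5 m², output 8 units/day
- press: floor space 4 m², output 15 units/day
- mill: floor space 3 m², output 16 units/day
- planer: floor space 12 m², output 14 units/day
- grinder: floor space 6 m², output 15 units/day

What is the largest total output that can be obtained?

punch + press + mill + grinder: floor space 5 + 4 + 3 + 6 = 18 ≤ 20, output 8 + 15 + 16 + 15 = 54.
press + mill + grinder: floor space 4 + 3 + 6 = 13 ≤ 20, output 15 + 16 + 15 = 46.
press + mill + planer: floor space 4 + 3 + 12 = 19 ≤ 20, output 15 + 16 + 14 = 45.
Best is punch, press, mill, and grinder with total output 54.

54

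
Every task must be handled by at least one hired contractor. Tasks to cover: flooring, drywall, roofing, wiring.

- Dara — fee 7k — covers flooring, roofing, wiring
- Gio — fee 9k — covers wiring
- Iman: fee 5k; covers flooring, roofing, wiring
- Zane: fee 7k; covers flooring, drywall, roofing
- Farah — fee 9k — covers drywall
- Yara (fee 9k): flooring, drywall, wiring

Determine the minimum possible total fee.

12

Choose Iman and Zane: together they cover flooring, drywall, roofing, wiring — every task.
Total fee: 5 + 7 = 12.
No cover costs less than 12.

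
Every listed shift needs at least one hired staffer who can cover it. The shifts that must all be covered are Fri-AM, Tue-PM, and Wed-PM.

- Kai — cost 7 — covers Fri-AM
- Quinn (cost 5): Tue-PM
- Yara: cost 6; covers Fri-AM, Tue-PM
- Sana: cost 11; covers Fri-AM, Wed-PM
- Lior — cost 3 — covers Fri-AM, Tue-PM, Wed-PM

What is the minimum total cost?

3

Lior alone covers Fri-AM, Tue-PM, Wed-PM — every shift.
Total cost: 3.
No cover costs less than 3.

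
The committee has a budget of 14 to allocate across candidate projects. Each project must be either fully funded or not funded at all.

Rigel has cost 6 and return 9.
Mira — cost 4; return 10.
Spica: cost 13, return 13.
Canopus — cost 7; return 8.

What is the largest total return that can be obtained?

Allowing fractional choices, the relaxed optimum would be about 23.6, but projects are indivisible.
Mira + Canopus: cost 4 + 7 = 11 ≤ 14, return 10 + 8 = 18.
Rigel + Canopus: cost 6 + 7 = 13 ≤ 14, return 9 + 8 = 17.
Rigel + Mira: cost 6 + 4 = 10 ≤ 14, return 9 + 10 = 19.
Best is Rigel and Mira with total return 19.

19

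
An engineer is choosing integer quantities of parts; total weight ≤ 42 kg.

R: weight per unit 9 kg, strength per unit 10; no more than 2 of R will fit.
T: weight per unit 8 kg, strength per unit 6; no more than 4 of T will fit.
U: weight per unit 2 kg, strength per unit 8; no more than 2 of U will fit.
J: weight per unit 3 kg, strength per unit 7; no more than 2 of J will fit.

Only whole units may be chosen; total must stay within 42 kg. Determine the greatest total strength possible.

56

2×R, 1×T, 2×U, and 2×J: weight 36 ≤ 42, strength 2·10 + 1·6 + 2·8 + 2·7 = 56.
2×R, 2×T, 2×U, and 1×J: weight 41 ≤ 42, strength 2·10 + 2·6 + 2·8 + 1·7 = 55.
Best is 56.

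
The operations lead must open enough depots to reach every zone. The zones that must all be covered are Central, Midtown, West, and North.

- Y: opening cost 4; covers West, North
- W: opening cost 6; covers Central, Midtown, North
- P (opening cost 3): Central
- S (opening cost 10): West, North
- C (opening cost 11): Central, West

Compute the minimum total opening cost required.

10

Choose Y and W: together they cover Central, Midtown, West, North — every zone.
Total opening cost: 4 + 6 = 10.
No cover costs less than 10.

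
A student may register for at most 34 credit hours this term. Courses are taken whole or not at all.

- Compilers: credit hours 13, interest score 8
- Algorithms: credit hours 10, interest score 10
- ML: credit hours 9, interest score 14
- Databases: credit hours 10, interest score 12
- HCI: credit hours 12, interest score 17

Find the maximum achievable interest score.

This is an integer program with binary decision variables.
Take ML, Databases, and HCI: credit hours 9 + 10 + 12 = 31 ≤ 34, interest score 14 + 12 + 17 = 43.
No other feasible combination does better.

43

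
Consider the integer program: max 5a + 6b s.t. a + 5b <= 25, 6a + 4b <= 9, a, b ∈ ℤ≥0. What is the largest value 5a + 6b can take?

(a,b)=(0,2): 1·0+5·2=10≤25, 6·0+4·2=8≤9, objective 12.
(a,b)=(0,1): 1·0+5·1=5≤25, 6·0+4·1=4≤9, objective 6.
Maximum is 12 at (a,b)=(0,2).

12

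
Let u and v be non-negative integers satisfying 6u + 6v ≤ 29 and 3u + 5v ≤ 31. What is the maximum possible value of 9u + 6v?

36

The continuous relaxation peaks at (4.83, 0) with value 43.50; rounding to a feasible lattice point costs some objective.
(u,v)=(4,0) is feasible, giving 36.
(u,v)=(3,1) is feasible, giving 33.
(u,v)=(3,0) is feasible, giving 27.
Maximum is 36 at (u,v)=(4,0).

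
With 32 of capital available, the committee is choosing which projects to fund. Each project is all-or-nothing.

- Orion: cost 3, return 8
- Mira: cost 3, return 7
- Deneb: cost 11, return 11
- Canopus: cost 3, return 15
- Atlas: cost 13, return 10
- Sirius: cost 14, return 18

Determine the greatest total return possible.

52

Treat it as a binary knapsack problem.
Allowing fractional choices, the relaxed optimum would be about 57.0, but projects are indivisible.
Mira + Deneb + Canopus + Sirius: cost 3 + 11 + 3 + 14 = 31 ≤ 32, return 7 + 11 + 15 + 18 = 51.
Orion + Deneb + Canopus + Sirius: cost 3 + 11 + 3 + 14 = 31 ≤ 32, return 8 + 11 + 15 + 18 = 52.
Orion + Mira + Canopus + Sirius: cost 3 + 3 + 3 + 14 = 23 ≤ 32, return 8 + 7 + 15 + 18 = 48.
Best is Orion, Deneb, Canopus, and Sirius with total return 52.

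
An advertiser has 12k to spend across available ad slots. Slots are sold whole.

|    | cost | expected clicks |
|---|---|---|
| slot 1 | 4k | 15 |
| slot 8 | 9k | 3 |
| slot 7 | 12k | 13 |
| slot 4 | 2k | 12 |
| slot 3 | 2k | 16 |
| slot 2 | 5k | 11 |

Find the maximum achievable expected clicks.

This is a 0-1 knapsack instance.
slot 1 + slot 3 + slot 2: cost 4 + 2 + 5 = 11 ≤ 12, expected clicks 15 + 16 + 11 = 42.
slot 4 + slot 3 + slot 2: cost 2 + 2 + 5 = 9 ≤ 12, expected clicks 12 + 16 + 11 = 39.
slot 1 + slot 4 + slot 3: cost 4 + 2 + 2 = 8 ≤ 12, expected clicks 15 + 12 + 16 = 43.
Best is slot 1, slot 4, and slot 3 with total expected clicks 43.

43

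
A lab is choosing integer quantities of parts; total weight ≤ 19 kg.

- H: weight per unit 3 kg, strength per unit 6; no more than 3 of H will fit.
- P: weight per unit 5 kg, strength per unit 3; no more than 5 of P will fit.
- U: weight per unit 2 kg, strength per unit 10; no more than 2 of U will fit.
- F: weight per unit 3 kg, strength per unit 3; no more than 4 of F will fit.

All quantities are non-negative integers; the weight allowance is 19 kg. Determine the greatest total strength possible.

44

U has the best ratio (10/2); taking only U gives at most 2×10 = 20 (stopped by the supply cap of 2).
Mixing does better — 3×H, 2×U, and 2×F: weight 19 ≤ 19, strength 3·6 + 2·10 + 2·3 = 44.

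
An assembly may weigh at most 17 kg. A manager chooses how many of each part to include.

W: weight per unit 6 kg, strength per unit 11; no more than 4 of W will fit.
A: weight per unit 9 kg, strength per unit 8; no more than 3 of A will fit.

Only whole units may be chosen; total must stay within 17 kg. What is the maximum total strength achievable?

1×W and 1×A: weight 15 ≤ 17, strength 1·11 + 1·8 = 19.
2×W: weight 12 ≤ 17, strength 2·11 = 22.
Best is 22.

22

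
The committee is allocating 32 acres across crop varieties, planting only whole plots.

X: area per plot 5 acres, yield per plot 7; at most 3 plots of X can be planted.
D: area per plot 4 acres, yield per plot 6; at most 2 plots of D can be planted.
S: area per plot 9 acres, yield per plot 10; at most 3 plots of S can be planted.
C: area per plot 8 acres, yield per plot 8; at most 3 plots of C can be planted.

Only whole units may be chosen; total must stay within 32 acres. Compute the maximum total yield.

43

Take 3×X, 2×D, and 1×S: area 32 ≤ 32, yield 3·7 + 2·6 + 1·10 = 43.
D has the best ratio (6/4) and is taken to its limit of 2; remaining capacity is filled optimally with the others.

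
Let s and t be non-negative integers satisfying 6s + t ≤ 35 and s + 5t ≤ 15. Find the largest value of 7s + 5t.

(s,t)=(5,2): 6·5+1·2=32≤35, 1·5+5·2=15≤15, objective 45.
(s,t)=(5,1): 6·5+1·1=31≤35, 1·5+5·1=10≤15, objective 40.
The best lattice point is (5,2), giving 45.

45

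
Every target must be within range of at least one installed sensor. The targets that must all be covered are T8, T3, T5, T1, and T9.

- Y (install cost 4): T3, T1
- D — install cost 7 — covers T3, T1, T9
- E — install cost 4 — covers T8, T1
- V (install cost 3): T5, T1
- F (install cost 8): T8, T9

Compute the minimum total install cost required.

14

This is a weighted set-cover instance.
Choose D, E, and V: together they cover T8, T3, T5, T1, T9 — every target.
Total install cost: 7 + 4 + 3 = 14.
No cover costs less than 14.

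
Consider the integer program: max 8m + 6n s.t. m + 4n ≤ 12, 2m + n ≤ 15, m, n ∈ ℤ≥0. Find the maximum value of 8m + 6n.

62

Relaxing integrality, the LP optimum is 62.57 at (m,n) = (6.86, 1.29), which is not an integer point.
(m,n)=(7,1): 1·7+4·1=11≤12, 2·7+1·1=15≤15, objective 62.
(m,n)=(7,0): 1·7+4·0=7≤12, 2·7+1·0=14≤15, objective 56.
(m,n)=(6,1): 1·6+4·1=10≤12, 2·6+1·1=13≤15, objective 54.
No feasible integer point exceeds 62.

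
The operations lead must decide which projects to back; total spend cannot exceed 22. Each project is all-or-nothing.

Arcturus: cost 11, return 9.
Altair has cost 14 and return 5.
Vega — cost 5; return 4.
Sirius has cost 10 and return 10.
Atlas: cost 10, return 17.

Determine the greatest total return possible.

27

Sirius + Atlas: cost 10 + 10 = 20 ≤ 22, return 10 + 17 = 27.
Arcturus + Atlas: cost 11 + 10 = 21 ≤ 22, return 9 + 17 = 26.
Best is Sirius and Atlas with total return 27.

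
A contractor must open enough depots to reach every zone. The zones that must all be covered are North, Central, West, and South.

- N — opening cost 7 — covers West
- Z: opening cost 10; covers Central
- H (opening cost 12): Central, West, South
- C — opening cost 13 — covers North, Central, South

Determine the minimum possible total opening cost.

Choose N and C: together they cover North, Central, West, South — every zone.
Total opening cost: 7 + 13 = 20.

20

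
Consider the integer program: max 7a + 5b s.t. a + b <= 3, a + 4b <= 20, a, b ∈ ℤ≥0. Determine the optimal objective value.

(a,b)=(3,0): 1·3+1·0=3≤3, 1·3+4·0=3≤20, objective 21.
(a,b)=(2,1): 1·2+1·1=3≤3, 1·2+4·1=6≤20, objective 19.
(a,b)=(2,0): 1·2+1·0=2≤3, 1·2+4·0=2≤20, objective 14.
Maximum is 21 at (a,b)=(3,0).

21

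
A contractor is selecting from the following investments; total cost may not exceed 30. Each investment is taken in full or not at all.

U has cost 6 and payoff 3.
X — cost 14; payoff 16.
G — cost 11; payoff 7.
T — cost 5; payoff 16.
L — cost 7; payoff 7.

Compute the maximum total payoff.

39

Allowing fractional choices, the relaxed optimum would be about 41.5, but investments are indivisible.
X + T + L: cost 14 + 5 + 7 = 26 ≤ 30, payoff 16 + 16 + 7 = 39.
U + X + T: cost 6 + 14 + 5 = 25 ≤ 30, payoff 3 + 16 + 16 = 35.
X + G + T: cost 14 + 11 + 5 = 30 ≤ 30, payoff 16 + 7 + 16 = 39.
The maximum payoff is 39; one optimal choice is X, T, and L.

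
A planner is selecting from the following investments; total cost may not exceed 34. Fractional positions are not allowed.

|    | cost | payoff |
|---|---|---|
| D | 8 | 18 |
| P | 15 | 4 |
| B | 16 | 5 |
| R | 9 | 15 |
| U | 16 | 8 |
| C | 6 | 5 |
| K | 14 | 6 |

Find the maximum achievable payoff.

Treat it as a binary knapsack problem.
D + R + K: cost 8 + 9 + 14 = 31 ≤ 34, payoff 18 + 15 + 6 = 39.
D + R + U: cost 8 + 9 + 16 = 33 ≤ 34, payoff 18 + 15 + 8 = 41.
D + R + C: cost 8 + 9 + 6 = 23 ≤ 34, payoff 18 + 15 + 5 = 38.
Best is D, R, and U with total payoff 41.

41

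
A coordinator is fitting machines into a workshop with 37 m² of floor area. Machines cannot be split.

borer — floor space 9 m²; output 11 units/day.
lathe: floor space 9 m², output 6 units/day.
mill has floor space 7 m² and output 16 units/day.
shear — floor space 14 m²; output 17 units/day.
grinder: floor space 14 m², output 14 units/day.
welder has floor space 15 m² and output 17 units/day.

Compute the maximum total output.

Allowing fractional choices, the relaxed optimum would be about 51.9, but machines are indivisible.
mill + shear + grinder: floor space 7 + 14 + 14 = 35 ≤ 37, output 16 + 17 + 14 = 47.
mill + shear + welder: floor space 7 + 14 + 15 = 36 ≤ 37, output 16 + 17 + 17 = 50.
Best is mill, shear, and welder with total output 50.

50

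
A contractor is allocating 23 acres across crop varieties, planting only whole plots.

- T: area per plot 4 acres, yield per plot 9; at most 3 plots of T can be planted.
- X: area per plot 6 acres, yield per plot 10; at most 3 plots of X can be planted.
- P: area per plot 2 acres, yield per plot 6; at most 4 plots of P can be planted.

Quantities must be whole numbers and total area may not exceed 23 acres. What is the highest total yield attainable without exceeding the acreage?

2×T, 1×X, and 4×P: area 22 ≤ 23, yield 2·9 + 1·10 + 4·6 = 52.
3×T and 4×P: area 20 ≤ 23, yield 3·9 + 4·6 = 51.
Best is 52.

52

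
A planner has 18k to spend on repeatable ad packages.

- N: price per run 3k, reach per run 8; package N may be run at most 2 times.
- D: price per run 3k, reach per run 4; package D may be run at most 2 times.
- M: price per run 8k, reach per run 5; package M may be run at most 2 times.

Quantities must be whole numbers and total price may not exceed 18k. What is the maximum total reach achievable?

25

This is a bounded integer knapsack.
2×N, 1×D, and 1×M: price 17 ≤ 18, reach 2·8 + 1·4 + 1·5 = 25.
2×N and 2×D: price 12 ≤ 18, reach 2·8 + 2·4 = 24.
Best is 25.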